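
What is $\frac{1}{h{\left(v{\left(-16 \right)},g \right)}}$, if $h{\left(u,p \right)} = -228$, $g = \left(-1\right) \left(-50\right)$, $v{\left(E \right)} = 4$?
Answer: $- \frac{1}{228} \approx -0.004386$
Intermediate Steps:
$g = 50$
$\frac{1}{h{\left(v{\left(-16 \right)},g \right)}} = \frac{1}{-228} = - \frac{1}{228}$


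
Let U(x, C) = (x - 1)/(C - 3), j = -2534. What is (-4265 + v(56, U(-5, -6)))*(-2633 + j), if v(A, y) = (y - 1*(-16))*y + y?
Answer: 197787593/9 ≈ 2.1976e+7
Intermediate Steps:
U(x, C) = (-1 + x)/(-3 + C)
v(A, y) = y + y*(16 + y) (v(A, y) = (y + 16)*y + y = (16 + y)*y + y = y*(16 + y) + y = y + y*(16 + y))
(-4265 + v(56, U(-5, -6)))*(-2633 + j) = (-4265 + ((-1 - 5)/(-3 - 6))*(17 + (-1 - 5)/(-3 - 6)))*(-2633 - 2534) = (-4265 + (-6/(-9))*(17 - 6/(-9)))*(-5167) = (-4265 + (-1/9*(-6))*(17 - 1/9*(-6)))*(-5167) = (-4265 + 2*(17 + 2/3)/3)*(-5167) = (-4265 + (2/3)*(53/3))*(-5167) = (-4265 + 106/9)*(-5167) = -38279/9*(-5167) = 197787593/9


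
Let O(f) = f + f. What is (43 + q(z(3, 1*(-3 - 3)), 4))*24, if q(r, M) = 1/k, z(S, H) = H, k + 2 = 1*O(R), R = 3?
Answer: 1038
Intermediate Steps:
O(f) = 2*f
k = 4 (k = -2 + 1*(2*3) = -2 + 1*6 = -2 + 6 = 4)
q(r, M) = ¼ (q(r, M) = 1/4 = ¼)
(43 + q(z(3, 1*(-3 - 3)), 4))*24 = (43 + ¼)*24 = (173/4)*24 = 1038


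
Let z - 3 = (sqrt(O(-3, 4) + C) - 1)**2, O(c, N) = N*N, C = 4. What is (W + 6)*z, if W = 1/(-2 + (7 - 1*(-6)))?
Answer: 1608/11 - 268*sqrt(5)/11 ≈ 91.703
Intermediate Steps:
W = 1/11 (W = 1/(-2 + (7 + 6)) = 1/(-2 + 13) = 1/11 ≈ 0.090909)
O(c, N) = N**2
z = 3 + (-1 + 2*sqrt(5))**2 (z = 3 + (sqrt(4**2 + 4) - 1)**2 = 3 + (sqrt(16 + 4) - 1)**2 = 3 + (sqrt(20) - 1)**2 = 3 + (2*sqrt(5) - 1)**2 = 3 + (-1 + 2*sqrt(5))**2 ≈ 15.056)
(W + 6)*z = (1/11 + 6)*(24 - 4*sqrt(5)) = 67*(24 - 4*sqrt(5))/11 = 1608/11 - 268*sqrt(5)/11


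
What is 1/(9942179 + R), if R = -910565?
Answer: 1/9031614 ≈ 1.1072e-7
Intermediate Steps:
1/(9942179 + R) = 1/(9942179 - 910565) = 1/9031614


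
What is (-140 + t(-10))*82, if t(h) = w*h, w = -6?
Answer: -6560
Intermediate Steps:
t(h) = -6*h
(-140 + t(-10))*82 = (-140 - 6*(-10))*82 = (-140 + 60)*82 = -80*82 = -6560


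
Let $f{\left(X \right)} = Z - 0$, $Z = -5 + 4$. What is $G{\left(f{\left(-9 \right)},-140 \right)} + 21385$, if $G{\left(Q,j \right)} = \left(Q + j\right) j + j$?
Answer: $40985$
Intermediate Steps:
$Z = -1$
$f{\left(X \right)} = -1$ ($f{\left(X \right)} = -1 - 0 = -1 + 0 = -1$)
$G{\left(Q,j \right)} = j + j \left(Q + j\right)$ ($G{\left(Q,j \right)} = j \left(Q + j\right) + j = j + j \left(Q + j\right)$)
$G{\left(f{\left(-9 \right)},-140 \right)} + 21385 = - 140 \left(1 - 1 - 140\right) + 21385 = \left(-140\right) \left(-140\right) + 21385 = 19600 + 21385 = 40985$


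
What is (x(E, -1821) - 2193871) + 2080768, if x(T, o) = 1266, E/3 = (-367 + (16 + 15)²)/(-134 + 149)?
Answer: -111837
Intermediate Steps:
E = 594/5 (E = 3*((-367 + (16 + 15)²)/(-134 + 149)) = 3*((-367 + 31²)/15) = 3*((-367 + 961)*(1/15)) = 3*(594*(1/15)) = 3*(198/5) = 594/5 ≈ 118.80)
(x(E, -1821) - 2193871) + 2080768 = (1266 - 2193871) + 2080768 = -2192605 + 2080768 = -111837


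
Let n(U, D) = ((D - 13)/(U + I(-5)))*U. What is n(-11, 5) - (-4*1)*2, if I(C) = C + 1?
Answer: 32/15 ≈ 2.1333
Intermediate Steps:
I(C) = 1 + C
n(U, D) = U*(-13 + D)/(-4 + U) (n(U, D) = ((D - 13)/(U + (1 - 5)))*U = ((-13 + D)/(U - 4))*U = ((-13 + D)/(-4 + U))*U = U*(-13 + D)/(-4 + U))
n(-11, 5) - (-4*1)*2 = -11*(-13 + 5)/(-4 - 11) - (-4*1)*2 = -11*(-8)/(-15) - (-4)*2 = -11*(-1/15)*(-8) - 1*(-8) = -88/15 + 8 = 32/15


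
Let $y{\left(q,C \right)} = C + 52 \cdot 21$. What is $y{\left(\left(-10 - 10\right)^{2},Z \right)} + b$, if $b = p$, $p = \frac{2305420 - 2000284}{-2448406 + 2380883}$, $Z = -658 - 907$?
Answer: $- \frac{32243515}{67523} \approx -477.52$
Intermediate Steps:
$Z = -1565$ ($Z = -658 - 907 = -1565$)
$p = - \frac{305136}{67523}$ ($p = \frac{305136}{-67523} = 305136 \left(- \frac{1}{67523}\right) = - \frac{305136}{67523} \approx -4.519$)
$y{\left(q,C \right)} = 1092 + C$ ($y{\left(q,C \right)} = C + 1092 = 1092 + C$)
$b = - \frac{305136}{67523} \approx -4.519$
$y{\left(\left(-10 - 10\right)^{2},Z \right)} + b = \left(1092 - 1565\right) - \frac{305136}{67523} = -473 - \frac{305136}{67523} = - \frac{32243515}{67523}$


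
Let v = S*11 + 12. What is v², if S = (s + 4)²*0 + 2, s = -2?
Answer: 1156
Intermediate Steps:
S = 2 (S = (-2 + 4)²*0 + 2 = 2²*0 + 2 = 4*0 + 2 = 0 + 2 = 2)
v = 34 (v = 2*11 + 12 = 22 + 12 = 34)
v² = 34² = 1156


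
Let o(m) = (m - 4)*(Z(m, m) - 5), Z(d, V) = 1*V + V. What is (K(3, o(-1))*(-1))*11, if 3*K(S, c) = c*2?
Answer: -770/3 ≈ -256.67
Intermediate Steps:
Z(d, V) = 2*V (Z(d, V) = V + V = 2*V)
o(m) = (-5 + 2*m)*(-4 + m) (o(m) = (m - 4)*(2*m - 5) = (-4 + m)*(-5 + 2*m) = (-5 + 2*m)*(-4 + m))
K(S, c) = 2*c/3 (K(S, c) = (c*2)/3 = (2*c)/3 = 2*c/3)
(K(3, o(-1))*(-1))*11 = ((2*(20 - 13*(-1) + 2*(-1)²)/3)*(-1))*11 = ((2*(20 + 13 + 2*1)/3)*(-1))*11 = ((2*(20 + 13 + 2)/3)*(-1))*11 = (((⅔)*35)*(-1))*11 = ((70/3)*(-1))*11 = -70/3*11 = -770/3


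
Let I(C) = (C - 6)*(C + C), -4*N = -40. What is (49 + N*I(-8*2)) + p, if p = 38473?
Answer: 45562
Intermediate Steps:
N = 10 (N = -1/4*(-40) = 10)
I(C) = 2*C*(-6 + C) (I(C) = (-6 + C)*(2*C) = 2*C*(-6 + C))
(49 + N*I(-8*2)) + p = (49 + 10*(2*(-8*2)*(-6 - 8*2))) + 38473 = (49 + 10*(2*(-16)*(-6 - 16))) + 38473 = (49 + 10*(2*(-16)*(-22))) + 38473 = (49 + 10*704) + 38473 = (49 + 7040) + 38473 = 7089 + 38473 = 45562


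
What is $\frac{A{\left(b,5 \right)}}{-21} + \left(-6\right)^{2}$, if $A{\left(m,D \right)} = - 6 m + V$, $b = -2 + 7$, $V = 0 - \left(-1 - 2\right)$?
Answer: $\frac{261}{7} \approx 37.286$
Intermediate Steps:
$V = 3$ ($V = 0 - -3 = 0 + 3 = 3$)
$b = 5$
$A{\left(m,D \right)} = 3 - 6 m$ ($A{\left(m,D \right)} = - 6 m + 3 = 3 - 6 m$)
$\frac{A{\left(b,5 \right)}}{-21} + \left(-6\right)^{2} = \frac{3 - 30}{-21} + \left(-6\right)^{2} = - \frac{3 - 30}{21} + 36 = \left(- \frac{1}{21}\right) \left(-27\right) + 36 = \frac{9}{7} + 36 = \frac{261}{7}$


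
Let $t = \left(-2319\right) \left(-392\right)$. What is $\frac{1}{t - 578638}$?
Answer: $\frac{1}{330410} \approx 3.0265 \cdot 10^{-6}$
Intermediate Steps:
$t = 909048$
$\frac{1}{t - 578638} = \frac{1}{909048 - 578638} = \frac{1}{330410}$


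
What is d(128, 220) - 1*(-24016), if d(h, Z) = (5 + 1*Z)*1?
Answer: 24241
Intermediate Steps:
d(h, Z) = 5 + Z (d(h, Z) = (5 + Z)*1 = 5 + Z)
d(128, 220) - 1*(-24016) = (5 + 220) - 1*(-24016) = 225 + 24016 = 24241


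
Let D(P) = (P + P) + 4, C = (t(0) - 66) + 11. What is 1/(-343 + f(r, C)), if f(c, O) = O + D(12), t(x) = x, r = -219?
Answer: -1/370 ≈ -0.0027027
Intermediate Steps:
C = -55 (C = (0 - 66) + 11 = -66 + 11 = -55)
D(P) = 4 + 2*P (D(P) = 2*P + 4 = 4 + 2*P)
f(c, O) = 28 + O (f(c, O) = O + (4 + 2*12) = O + (4 + 24) = O + 28 = 28 + O)
1/(-343 + f(r, C)) = 1/(-343 + (28 - 55)) = 1/(-343 - 27) = 1/(-370) = -1/370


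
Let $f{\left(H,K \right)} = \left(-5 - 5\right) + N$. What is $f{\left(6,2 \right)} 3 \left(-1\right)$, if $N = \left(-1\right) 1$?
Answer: $33$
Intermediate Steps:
$N = -1$
$f{\left(H,K \right)} = -11$ ($f{\left(H,K \right)} = \left(-5 - 5\right) - 1 = -10 - 1 = -11$)
$f{\left(6,2 \right)} 3 \left(-1\right) = \left(-11\right) 3 \left(-1\right) = \left(-33\right) \left(-1\right) = 33$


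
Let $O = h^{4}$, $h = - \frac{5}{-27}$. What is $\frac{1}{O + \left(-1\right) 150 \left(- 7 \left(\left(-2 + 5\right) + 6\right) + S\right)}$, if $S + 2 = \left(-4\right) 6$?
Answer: $\frac{531441}{7094737975} \approx 7.4906 \cdot 10^{-5}$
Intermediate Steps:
$S = -26$ ($S = -2 - 24 = -26$)
$h = \frac{5}{27}$ ($h = \left(-5\right) \left(- \frac{1}{27}\right) = \frac{5}{27} \approx 0.18519$)
$O = \frac{625}{531441}$ ($O = \left(\frac{5}{27}\right)^{4} = \frac{625}{531441} \approx 0.001176$)
$\frac{1}{O + \left(-1\right) 150 \left(- 7 \left(\left(-2 + 5\right) + 6\right) + S\right)} = \frac{1}{\frac{625}{531441} + \left(-1\right) 150 \left(- 7 \left(\left(-2 + 5\right) + 6\right) - 26\right)} = \frac{1}{\frac{625}{531441} - 150 \left(- 7 \left(3 + 6\right) - 26\right)} = \frac{1}{\frac{625}{531441} - 150 \left(\left(-7\right) 9 - 26\right)} = \frac{1}{\frac{625}{531441} - 150 \left(-63 - 26\right)} = \frac{1}{\frac{625}{531441} - -13350} = \frac{1}{\frac{625}{531441} + 13350} = \frac{1}{\frac{7094737975}{531441}} = \frac{531441}{7094737975}$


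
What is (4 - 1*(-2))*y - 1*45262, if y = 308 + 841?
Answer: -38368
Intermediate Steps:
y = 1149
(4 - 1*(-2))*y - 1*45262 = (4 - 1*(-2))*1149 - 1*45262 = (4 + 2)*1149 - 45262 = 6*1149 - 45262 = 6894 - 45262 = -38368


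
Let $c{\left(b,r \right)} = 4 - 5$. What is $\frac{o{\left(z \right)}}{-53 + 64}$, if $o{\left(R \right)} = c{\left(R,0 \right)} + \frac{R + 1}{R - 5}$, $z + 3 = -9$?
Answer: $- \frac{6}{187} \approx -0.032086$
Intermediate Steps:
$c{\left(b,r \right)} = -1$
$z = -12$ ($z = -3 - 9 = -12$)
$o{\left(R \right)} = -1 + \frac{1 + R}{-5 + R}$ ($o{\left(R \right)} = -1 + \frac{R + 1}{R - 5} = -1 + \frac{1 + R}{-5 + R}$)
$\frac{o{\left(z \right)}}{-53 + 64} = \frac{6 \frac{1}{-5 - 12}}{-53 + 64} = \frac{6 \frac{1}{-17}}{11} = \frac{6 \left(- \frac{1}{17}\right)}{11} = \frac{1}{11} \left(- \frac{6}{17}\right) = - \frac{6}{187}$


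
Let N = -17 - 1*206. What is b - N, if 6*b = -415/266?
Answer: 355493/1596 ≈ 222.74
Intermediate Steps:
N = -223 (N = -17 - 206 = -223)
b = -415/1596 (b = (-415/266)/6 = (-415*1/266)/6 = (1/6)*(-415/266) = -415/1596 ≈ -0.26003)
b - N = -415/1596 - 1*(-223) = -415/1596 + 223 = 355493/1596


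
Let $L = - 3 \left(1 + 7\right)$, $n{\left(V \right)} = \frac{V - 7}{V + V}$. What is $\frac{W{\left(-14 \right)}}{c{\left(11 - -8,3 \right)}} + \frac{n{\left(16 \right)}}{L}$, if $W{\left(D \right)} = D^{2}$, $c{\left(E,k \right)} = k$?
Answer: $\frac{50167}{768} \approx 65.322$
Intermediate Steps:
$n{\left(V \right)} = \frac{-7 + V}{2 V}$
$L = -24$ ($L = \left(-3\right) 8 = -24$)
$\frac{W{\left(-14 \right)}}{c{\left(11 - -8,3 \right)}} + \frac{n{\left(16 \right)}}{L} = \frac{\left(-14\right)^{2}}{3} + \frac{\frac{1}{2} \cdot \frac{1}{16} \left(-7 + 16\right)}{-24} = 196 \cdot \frac{1}{3} + \frac{1}{2} \cdot \frac{1}{16} \cdot 9 \left(- \frac{1}{24}\right) = \frac{196}{3} + \frac{9}{32} \left(- \frac{1}{24}\right) = \frac{196}{3} - \frac{3}{256} = \frac{50167}{768}$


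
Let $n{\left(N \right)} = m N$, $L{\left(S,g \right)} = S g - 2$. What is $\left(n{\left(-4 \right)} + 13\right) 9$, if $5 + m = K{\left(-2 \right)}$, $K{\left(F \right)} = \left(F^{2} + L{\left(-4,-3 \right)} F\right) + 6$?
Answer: $657$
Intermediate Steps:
$L{\left(S,g \right)} = -2 + S g$
$K{\left(F \right)} = 6 + F^{2} + 10 F$ ($K{\left(F \right)} = \left(F^{2} + \left(-2 - -12\right) F\right) + 6 = \left(F^{2} + \left(-2 + 12\right) F\right) + 6 = \left(F^{2} + 10 F\right) + 6 = 6 + F^{2} + 10 F$)
$m = -15$ ($m = -5 + \left(6 + \left(-2\right)^{2} + 10 \left(-2\right)\right) = -5 + \left(6 + 4 - 20\right) = -5 - 10 = -15$)
$n{\left(N \right)} = - 15 N$
$\left(n{\left(-4 \right)} + 13\right) 9 = \left(\left(-15\right) \left(-4\right) + 13\right) 9 = \left(60 + 13\right) 9 = 73 \cdot 9 = 657$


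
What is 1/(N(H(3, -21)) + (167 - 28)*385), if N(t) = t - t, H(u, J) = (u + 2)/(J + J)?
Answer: 1/53515 ≈ 1.8686e-5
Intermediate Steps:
H(u, J) = (2 + u)/(2*J) (H(u, J) = (2 + u)/((2*J)) = (2 + u)*(1/(2*J)) = (2 + u)/(2*J))
N(t) = 0
1/(N(H(3, -21)) + (167 - 28)*385) = 1/(0 + (167 - 28)*385) = 1/(0 + 139*385) = 1/(0 + 53515) = 1/53515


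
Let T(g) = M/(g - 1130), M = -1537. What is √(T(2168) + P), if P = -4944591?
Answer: I*√5327521500810/1038 ≈ 2223.6*I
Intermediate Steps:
T(g) = -1537/(-1130 + g) (T(g) = -1537/(g - 1130) = -1537/(-1130 + g))
√(T(2168) + P) = √(-1537/(-1130 + 2168) - 4944591) = √(-1537/1038 - 4944591) = √(-5132486995/1038) = I*√5327521500810/1038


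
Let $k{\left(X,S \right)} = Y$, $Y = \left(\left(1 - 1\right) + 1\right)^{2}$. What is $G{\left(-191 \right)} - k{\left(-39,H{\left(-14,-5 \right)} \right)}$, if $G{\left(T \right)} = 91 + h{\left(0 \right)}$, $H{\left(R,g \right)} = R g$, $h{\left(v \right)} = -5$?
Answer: $85$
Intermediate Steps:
$Y = 1$ ($Y = \left(\left(1 - 1\right) + 1\right)^{2} = \left(0 + 1\right)^{2} = 1^{2} = 1$)
$G{\left(T \right)} = 86$ ($G{\left(T \right)} = 91 - 5 = 86$)
$k{\left(X,S \right)} = 1$
$G{\left(-191 \right)} - k{\left(-39,H{\left(-14,-5 \right)} \right)} = 86 - 1 = 85$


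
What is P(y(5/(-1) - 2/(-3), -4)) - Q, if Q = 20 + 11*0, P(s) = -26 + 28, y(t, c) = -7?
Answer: -18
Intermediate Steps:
P(s) = 2
Q = 20 (Q = 20 + 0 = 20)
P(y(5/(-1) - 2/(-3), -4)) - Q = 2 - 1*20 = 2 - 20 = -18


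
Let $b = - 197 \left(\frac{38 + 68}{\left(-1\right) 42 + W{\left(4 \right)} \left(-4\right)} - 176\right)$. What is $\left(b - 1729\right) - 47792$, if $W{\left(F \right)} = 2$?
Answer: $- \frac{360784}{25} \approx -14431.0$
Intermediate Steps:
$b = \frac{877241}{25}$ ($b = - 197 \left(\frac{38 + 68}{\left(-1\right) 42 + 2 \left(-4\right)} - 176\right) = - 197 \left(\frac{106}{-42 - 8} - 176\right) = - 197 \left(\frac{106}{-50} - 176\right) = - 197 \left(106 \left(- \frac{1}{50}\right) - 176\right) = - 197 \left(- \frac{53}{25} - 176\right) = \left(-197\right) \left(- \frac{4453}{25}\right) = \frac{877241}{25} \approx 35090.0$)
$\left(b - 1729\right) - 47792 = \left(\frac{877241}{25} - 1729\right) - 47792 = \frac{834016}{25} - 47792 = - \frac{360784}{25}$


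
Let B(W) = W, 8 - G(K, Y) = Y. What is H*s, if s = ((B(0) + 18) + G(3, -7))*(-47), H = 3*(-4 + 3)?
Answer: 4653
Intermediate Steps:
G(K, Y) = 8 - Y
H = -3 (H = 3*(-1) = -3)
s = -1551 (s = ((0 + 18) + (8 - 1*(-7)))*(-47) = (18 + (8 + 7))*(-47) = (18 + 15)*(-47) = 33*(-47) = -1551)
H*s = -3*(-1551) = 4653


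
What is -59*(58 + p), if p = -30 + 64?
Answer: -5428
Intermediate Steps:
p = 34
-59*(58 + p) = -59*(58 + 34) = -59*92 = -5428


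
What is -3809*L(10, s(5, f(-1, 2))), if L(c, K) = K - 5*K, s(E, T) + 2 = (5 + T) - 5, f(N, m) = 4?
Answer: 30472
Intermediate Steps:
s(E, T) = -2 + T (s(E, T) = -2 + ((5 + T) - 5) = -2 + T)
L(c, K) = -4*K
-3809*L(10, s(5, f(-1, 2))) = -(-15236)*(-2 + 4) = -(-15236)*2 = -3809*(-8) = 30472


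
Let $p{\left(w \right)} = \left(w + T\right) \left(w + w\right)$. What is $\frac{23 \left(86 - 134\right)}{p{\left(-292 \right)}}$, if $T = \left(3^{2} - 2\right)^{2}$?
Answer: $- \frac{46}{5913} \approx -0.0077795$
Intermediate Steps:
$T = 49$ ($T = \left(9 - 2\right)^{2} = 7^{2} = 49$)
$p{\left(w \right)} = 2 w \left(49 + w\right)$ ($p{\left(w \right)} = \left(w + 49\right) \left(w + w\right) = \left(49 + w\right) 2 w = 2 w \left(49 + w\right)$)
$\frac{23 \left(86 - 134\right)}{p{\left(-292 \right)}} = \frac{23 \left(86 - 134\right)}{2 \left(-292\right) \left(49 - 292\right)} = \frac{23 \left(-48\right)}{2 \left(-292\right) \left(-243\right)} = - \frac{1104}{141912} = \left(-1104\right) \frac{1}{141912} = - \frac{46}{5913}$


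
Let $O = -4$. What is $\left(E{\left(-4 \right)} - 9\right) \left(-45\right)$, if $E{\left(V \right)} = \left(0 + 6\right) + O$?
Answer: $315$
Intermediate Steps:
$E{\left(V \right)} = 2$ ($E{\left(V \right)} = \left(0 + 6\right) - 4 = 6 - 4 = 2$)
$\left(E{\left(-4 \right)} - 9\right) \left(-45\right) = \left(2 - 9\right) \left(-45\right) = \left(-7\right) \left(-45\right) = 315$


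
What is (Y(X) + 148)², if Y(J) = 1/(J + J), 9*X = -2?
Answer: 339889/16 ≈ 21243.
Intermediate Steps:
X = -2/9 (X = (⅑)*(-2) = -2/9 ≈ -0.22222)
Y(J) = 1/(2*J)
(Y(X) + 148)² = (1/(2*(-2/9)) + 148)² = ((½)*(-9/2) + 148)² = (-9/4 + 148)² = (583/4)² = 339889/16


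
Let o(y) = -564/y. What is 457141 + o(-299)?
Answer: 136685723/299 ≈ 4.5714e+5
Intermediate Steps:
457141 + o(-299) = 457141 - 564/(-299) = 457141 - 564*(-1/299) = 457141 + 564/299 = 136685723/299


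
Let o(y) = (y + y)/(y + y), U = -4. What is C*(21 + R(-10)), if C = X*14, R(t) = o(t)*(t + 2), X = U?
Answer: -728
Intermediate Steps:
o(y) = 1 (o(y) = (2*y)/((2*y)) = (2*y)*(1/(2*y)) = 1)
X = -4
R(t) = 2 + t (R(t) = 1*(t + 2) = 1*(2 + t) = 2 + t)
C = -56 (C = -4*14 = -56)
C*(21 + R(-10)) = -56*(21 + (2 - 10)) = -56*(21 - 8) = -56*13 = -728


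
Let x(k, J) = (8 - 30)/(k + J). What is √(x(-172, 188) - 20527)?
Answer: I*√328454/4 ≈ 143.28*I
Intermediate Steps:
x(k, J) = -22/(J + k)
√(x(-172, 188) - 20527) = √(-22/(188 - 172) - 20527) = √(-22/16 - 20527) = √(-22*1/16 - 20527) = √(-11/8 - 20527) = √(-164227/8) = I*√328454/4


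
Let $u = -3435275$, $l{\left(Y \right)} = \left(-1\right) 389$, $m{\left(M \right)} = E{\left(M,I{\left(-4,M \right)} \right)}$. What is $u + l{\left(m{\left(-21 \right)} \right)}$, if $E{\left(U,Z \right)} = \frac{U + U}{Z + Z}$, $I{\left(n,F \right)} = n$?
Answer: $-3435664$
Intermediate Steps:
$E{\left(U,Z \right)} = \frac{U}{Z}$ ($E{\left(U,Z \right)} = \frac{2 U}{2 Z} = 2 U \frac{1}{2 Z} = \frac{U}{Z}$)
$m{\left(M \right)} = - \frac{M}{4}$ ($m{\left(M \right)} = \frac{M}{-4} = M \left(- \frac{1}{4}\right) = - \frac{M}{4}$)
$l{\left(Y \right)} = -389$
$u + l{\left(m{\left(-21 \right)} \right)} = -3435275 - 389 = -3435664$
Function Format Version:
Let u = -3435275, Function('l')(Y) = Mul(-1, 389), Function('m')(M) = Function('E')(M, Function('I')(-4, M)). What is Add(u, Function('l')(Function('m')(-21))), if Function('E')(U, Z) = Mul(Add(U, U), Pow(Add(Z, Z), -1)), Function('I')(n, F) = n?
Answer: -3435664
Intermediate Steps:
Function('E')(U, Z) = Mul(U, Pow(Z, -1)) (Function('E')(U, Z) = Mul(Mul(2, U), Pow(Mul(2, Z), -1)) = Mul(Mul(2, U), Mul(Rational(1, 2), Pow(Z, -1))) = Mul(U, Pow(Z, -1)))
Function('m')(M) = Mul(Rational(-1, 4), M) (Function('m')(M) = Mul(M, Pow(-4, -1)) = Mul(M, Rational(-1, 4)) = Mul(Rational(-1, 4), M))
Function('l')(Y) = -389
Add(u, Function('l')(Function('m')(-21))) = Add(-3435275, -389) = -3435664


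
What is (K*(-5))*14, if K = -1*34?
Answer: 2380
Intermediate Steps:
K = -34
(K*(-5))*14 = -34*(-5)*14 = 170*14 = 2380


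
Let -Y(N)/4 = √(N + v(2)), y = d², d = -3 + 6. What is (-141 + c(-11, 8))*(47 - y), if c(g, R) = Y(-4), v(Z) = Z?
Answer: -5358 - 152*I*√2 ≈ -5358.0 - 214.96*I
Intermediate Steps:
d = 3
y = 9 (y = 3² = 9)
Y(N) = -4*√(2 + N) (Y(N) = -4*√(N + 2) = -4*√(2 + N))
c(g, R) = -4*I*√2 (c(g, R) = -4*√(2 - 4) = -4*I*√2)
(-141 + c(-11, 8))*(47 - y) = (-141 - 4*I*√2)*(47 - 1*9) = (-141 - 4*I*√2)*(47 - 9) = (-141 - 4*I*√2)*38 = -5358 - 152*I*√2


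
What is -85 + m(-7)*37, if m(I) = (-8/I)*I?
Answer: -381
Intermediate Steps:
m(I) = -8
-85 + m(-7)*37 = -85 - 8*37 = -85 - 296 = -381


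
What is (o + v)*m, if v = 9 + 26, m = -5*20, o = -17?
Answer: -1800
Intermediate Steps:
m = -100
v = 35
(o + v)*m = (-17 + 35)*(-100) = 18*(-100) = -1800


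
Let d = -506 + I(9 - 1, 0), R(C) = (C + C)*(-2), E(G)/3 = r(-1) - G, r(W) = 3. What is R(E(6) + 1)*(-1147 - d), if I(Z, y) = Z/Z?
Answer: -20544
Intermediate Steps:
I(Z, y) = 1
E(G) = 9 - 3*G (E(G) = 3*(3 - G) = 9 - 3*G)
R(C) = -4*C (R(C) = (2*C)*(-2) = -4*C)
d = -505 (d = -506 + 1 = -505)
R(E(6) + 1)*(-1147 - d) = (-4*((9 - 3*6) + 1))*(-1147 - 1*(-505)) = (-4*((9 - 18) + 1))*(-1147 + 505) = -4*(-9 + 1)*(-642) = -4*(-8)*(-642) = 32*(-642) = -20544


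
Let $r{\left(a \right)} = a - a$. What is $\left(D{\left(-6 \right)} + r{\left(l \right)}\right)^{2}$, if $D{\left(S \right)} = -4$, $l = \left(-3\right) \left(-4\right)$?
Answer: $16$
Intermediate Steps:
$l = 12$
$r{\left(a \right)} = 0$
$\left(D{\left(-6 \right)} + r{\left(l \right)}\right)^{2} = \left(-4 + 0\right)^{2} = \left(-4\right)^{2} = 16$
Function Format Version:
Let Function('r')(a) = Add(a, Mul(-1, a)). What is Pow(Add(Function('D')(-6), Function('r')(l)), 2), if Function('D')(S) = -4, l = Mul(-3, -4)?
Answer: 16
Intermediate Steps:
l = 12
Function('r')(a) = 0
Pow(Add(Function('D')(-6), Function('r')(l)), 2) = Pow(Add(-4, 0), 2) = Pow(-4, 2) = 16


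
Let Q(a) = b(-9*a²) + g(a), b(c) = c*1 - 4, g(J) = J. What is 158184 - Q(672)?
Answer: 4221772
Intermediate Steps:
b(c) = -4 + c (b(c) = c - 4 = -4 + c)
Q(a) = -4 + a - 9*a² (Q(a) = (-4 - 9*a²) + a = -4 + a - 9*a²)
158184 - Q(672) = 158184 - (-4 + 672 - 9*672²) = 158184 - (-4 + 672 - 9*451584) = 158184 - (-4 + 672 - 4064256) = 158184 - 1*(-4063588) = 158184 + 4063588 = 4221772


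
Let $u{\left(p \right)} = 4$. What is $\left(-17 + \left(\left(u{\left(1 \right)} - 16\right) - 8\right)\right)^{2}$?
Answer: $1369$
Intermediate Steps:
$\left(-17 + \left(\left(u{\left(1 \right)} - 16\right) - 8\right)\right)^{2} = \left(-17 + \left(\left(4 - 16\right) - 8\right)\right)^{2} = \left(-17 - 20\right)^{2} = \left(-37\right)^{2} = 1369$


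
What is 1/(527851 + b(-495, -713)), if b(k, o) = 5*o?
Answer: 1/524286 ≈ 1.9074e-6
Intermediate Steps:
1/(527851 + b(-495, -713)) = 1/(527851 + 5*(-713)) = 1/(527851 - 3565) = 1/524286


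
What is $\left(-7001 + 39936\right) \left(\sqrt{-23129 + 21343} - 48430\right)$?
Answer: $-1595042050 + 32935 i \sqrt{1786} \approx -1.595 \cdot 10^{9} + 1.3919 \cdot 10^{6} i$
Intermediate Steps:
$\left(-7001 + 39936\right) \left(\sqrt{-23129 + 21343} - 48430\right) = 32935 \left(\sqrt{-1786} - 48430\right) = 32935 \left(i \sqrt{1786} - 48430\right) = 32935 \left(-48430 + i \sqrt{1786}\right) = -1595042050 + 32935 i \sqrt{1786}$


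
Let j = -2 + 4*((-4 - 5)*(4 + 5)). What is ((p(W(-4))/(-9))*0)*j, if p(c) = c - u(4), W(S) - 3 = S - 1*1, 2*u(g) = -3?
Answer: 0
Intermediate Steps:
u(g) = -3/2 (u(g) = (½)*(-3) = -3/2)
W(S) = 2 + S (W(S) = 3 + (S - 1*1) = 3 + (S - 1) = 3 + (-1 + S) = 2 + S)
p(c) = 3/2 + c (p(c) = c - 1*(-3/2) = c + 3/2 = 3/2 + c)
j = -326 (j = -2 + 4*(-9*9) = -2 + 4*(-81) = -2 - 324 = -326)
((p(W(-4))/(-9))*0)*j = (((3/2 + (2 - 4))/(-9))*0)*(-326) = (((3/2 - 2)*(-⅑))*0)*(-326) = (-½*(-⅑)*0)*(-326) = ((1/18)*0)*(-326) = 0*(-326) = 0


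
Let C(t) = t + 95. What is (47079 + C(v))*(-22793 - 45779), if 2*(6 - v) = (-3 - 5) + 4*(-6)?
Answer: -3236324112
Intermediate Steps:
v = 22 (v = 6 - ((-3 - 5) + 4*(-6))/2 = 6 - (-8 - 24)/2 = 6 - 1/2*(-32) = 6 + 16 = 22)
C(t) = 95 + t
(47079 + C(v))*(-22793 - 45779) = (47079 + (95 + 22))*(-22793 - 45779) = (47079 + 117)*(-68572) = 47196*(-68572) = -3236324112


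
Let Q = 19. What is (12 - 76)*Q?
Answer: -1216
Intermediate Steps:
(12 - 76)*Q = (12 - 76)*19 = -64*19 = -1216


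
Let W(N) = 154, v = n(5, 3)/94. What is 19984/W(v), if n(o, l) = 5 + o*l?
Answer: 9992/77 ≈ 129.77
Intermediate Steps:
n(o, l) = 5 + l*o
v = 10/47 (v = (5 + 3*5)/94 = (5 + 15)*(1/94) = 20*(1/94) = 10/47 ≈ 0.21277)
19984/W(v) = 19984/154 = 19984*(1/154) = 9992/77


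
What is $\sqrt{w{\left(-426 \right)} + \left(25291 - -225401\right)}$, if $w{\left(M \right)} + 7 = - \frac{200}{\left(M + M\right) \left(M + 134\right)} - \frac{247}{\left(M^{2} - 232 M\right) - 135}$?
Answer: $\frac{\sqrt{2114478702596118342462654}}{2904273318} \approx 500.68$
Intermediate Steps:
$w{\left(M \right)} = -7 - \frac{247}{-135 + M^{2} - 232 M} - \frac{100}{M \left(134 + M\right)}$ ($w{\left(M \right)} = -7 - \left(200 \frac{1}{\left(M + 134\right) \left(M + M\right)} + \frac{247}{\left(M^{2} - 232 M\right) - 135}\right) = -7 - \left(200 \frac{1}{2 M \left(134 + M\right)} + \frac{247}{-135 + M^{2} - 232 M}\right) = -7 - \left(\frac{247}{-135 + M^{2} - 232 M} + 200 \cdot \frac{1}{2} \frac{1}{M} \frac{1}{134 + M}\right) = -7 - \left(\frac{247}{-135 + M^{2} - 232 M} + \frac{100}{M \left(134 + M\right)}\right) = -7 - \frac{247}{-135 + M^{2} - 232 M} - \frac{100}{M \left(134 + M\right)}$)
$\sqrt{w{\left(-426 \right)} + \left(25291 - -225401\right)} = \sqrt{\frac{-13500 - 218214 \left(-426\right)^{2} - -49727832 - 686 \left(-426\right)^{3} + 7 \left(-426\right)^{4}}{\left(-426\right) \left(18090 - \left(-426\right)^{3} + 98 \left(-426\right)^{2} + 31223 \left(-426\right)\right)} + \left(25291 - -225401\right)} = \sqrt{- \frac{-13500 - 39600603864 + 49727832 - -53033820336 + 7 \cdot 32933538576}{426 \left(18090 - -77308776 + 98 \cdot 181476 - 13300998\right)} + \left(25291 + 225401\right)} = \sqrt{- \frac{-13500 - 39600603864 + 49727832 + 53033820336 + 230534770032}{426 \left(18090 + 77308776 + 17784648 - 13300998\right)} + 250692} = \sqrt{\left(- \frac{1}{426}\right) \frac{1}{81810516} \cdot 244017700836 + 250692} = \sqrt{- \frac{20334808403}{2904273318} + 250692} = \sqrt{\frac{728057751827653}{2904273318}} = \frac{\sqrt{2114478702596118342462654}}{2904273318}$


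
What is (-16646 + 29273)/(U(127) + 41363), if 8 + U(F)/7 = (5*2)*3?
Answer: 1403/4613 ≈ 0.30414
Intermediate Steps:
U(F) = 154 (U(F) = -56 + 7*((5*2)*3) = -56 + 7*(10*3) = -56 + 7*30 = -56 + 210 = 154)
(-16646 + 29273)/(U(127) + 41363) = (-16646 + 29273)/(154 + 41363) = 12627/41517 = 12627*(1/41517) = 1403/4613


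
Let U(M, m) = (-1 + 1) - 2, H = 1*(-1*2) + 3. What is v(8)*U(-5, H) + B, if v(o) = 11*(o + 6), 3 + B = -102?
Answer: -413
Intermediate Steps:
B = -105 (B = -3 - 102 = -105)
H = 1 (H = 1*(-2) + 3 = -2 + 3 = 1)
U(M, m) = -2 (U(M, m) = 0 - 2 = -2)
v(o) = 66 + 11*o (v(o) = 11*(6 + o) = 66 + 11*o)
v(8)*U(-5, H) + B = (66 + 11*8)*(-2) - 105 = (66 + 88)*(-2) - 105 = 154*(-2) - 105 = -308 - 105 = -413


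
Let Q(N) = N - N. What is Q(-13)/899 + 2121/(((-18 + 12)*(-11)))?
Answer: 707/22 ≈ 32.136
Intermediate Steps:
Q(N) = 0
Q(-13)/899 + 2121/(((-18 + 12)*(-11))) = 0/899 + 2121/(((-18 + 12)*(-11))) = 0*(1/899) + 2121/((-6*(-11))) = 0 + 2121/66 = 0 + 2121*(1/66) = 0 + 707/22 = 707/22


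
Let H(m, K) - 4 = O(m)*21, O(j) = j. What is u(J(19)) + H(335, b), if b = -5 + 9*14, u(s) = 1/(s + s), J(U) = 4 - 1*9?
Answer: 70389/10 ≈ 7038.9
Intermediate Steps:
J(U) = -5 (J(U) = 4 - 9 = -5)
u(s) = 1/(2*s)
b = 121 (b = -5 + 126 = 121)
H(m, K) = 4 + 21*m (H(m, K) = 4 + m*21 = 4 + 21*m)
u(J(19)) + H(335, b) = (½)/(-5) + (4 + 21*335) = (½)*(-⅕) + (4 + 7035) = -⅒ + 7039 = 70389/10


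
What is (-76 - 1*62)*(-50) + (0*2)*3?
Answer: 6900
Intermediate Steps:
(-76 - 1*62)*(-50) + (0*2)*3 = (-76 - 62)*(-50) + 0*3 = -138*(-50) + 0 = 6900 + 0 = 6900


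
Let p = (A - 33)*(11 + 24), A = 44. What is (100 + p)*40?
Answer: 19400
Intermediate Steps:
p = 385 (p = (44 - 33)*(11 + 24) = 11*35 = 385)
(100 + p)*40 = (100 + 385)*40 = 485*40 = 19400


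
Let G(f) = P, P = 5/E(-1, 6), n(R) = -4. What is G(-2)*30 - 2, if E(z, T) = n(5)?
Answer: -79/2 ≈ -39.500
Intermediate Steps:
E(z, T) = -4
P = -5/4 (P = 5/(-4) = 5*(-¼) = -5/4 ≈ -1.2500)
G(f) = -5/4
G(-2)*30 - 2 = -5/4*30 - 2 = -75/2 - 2 = -79/2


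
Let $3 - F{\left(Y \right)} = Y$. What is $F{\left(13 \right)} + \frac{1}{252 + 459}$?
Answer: $- \frac{7109}{711} \approx -9.9986$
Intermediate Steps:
$F{\left(Y \right)} = 3 - Y$
$F{\left(13 \right)} + \frac{1}{252 + 459} = \left(3 - 13\right) + \frac{1}{252 + 459} = \left(3 - 13\right) + \frac{1}{711} = -10 + \frac{1}{711} = - \frac{7109}{711}$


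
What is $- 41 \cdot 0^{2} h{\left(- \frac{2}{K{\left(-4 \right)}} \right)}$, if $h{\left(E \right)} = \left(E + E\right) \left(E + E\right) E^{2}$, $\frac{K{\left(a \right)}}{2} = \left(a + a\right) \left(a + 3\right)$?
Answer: $0$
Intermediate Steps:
$K{\left(a \right)} = 4 a \left(3 + a\right)$ ($K{\left(a \right)} = 2 \left(a + a\right) \left(a + 3\right) = 2 \cdot 2 a \left(3 + a\right) = 4 a \left(3 + a\right)$)
$h{\left(E \right)} = 4 E^{4}$ ($h{\left(E \right)} = 2 E 2 E E^{2} = 4 E^{2} E^{2} = 4 E^{4}$)
$- 41 \cdot 0^{2} h{\left(- \frac{2}{K{\left(-4 \right)}} \right)} = - 41 \cdot 0^{2} \cdot 4 \left(- \frac{2}{4 \left(-4\right) \left(3 - 4\right)}\right)^{4} = \left(-41\right) 0 \cdot 4 \left(- \frac{2}{4 \left(-4\right) \left(-1\right)}\right)^{4} = 0 \cdot 4 \left(- \frac{2}{16}\right)^{4} = 0 \cdot 4 \left(\left(-2\right) \frac{1}{16}\right)^{4} = 0 \cdot 4 \left(- \frac{1}{8}\right)^{4} = 0 \cdot 4 \cdot \frac{1}{4096} = 0 \cdot \frac{1}{1024} = 0$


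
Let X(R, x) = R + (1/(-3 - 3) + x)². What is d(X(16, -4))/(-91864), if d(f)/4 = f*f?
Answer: -1442401/29763936 ≈ -0.048461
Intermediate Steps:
X(R, x) = R + (-⅙ + x)² (X(R, x) = R + (1/(-6) + x)² = R + (-⅙ + x)²)
d(f) = 4*f² (d(f) = 4*(f*f) = 4*f²)
d(X(16, -4))/(-91864) = (4*(16 + (-1 + 6*(-4))²/36)²)/(-91864) = (4*(16 + (-1 - 24)²/36)²)*(-1/91864) = (4*(16 + (1/36)*(-25)²)²)*(-1/91864) = (4*(16 + (1/36)*625)²)*(-1/91864) = (4*(16 + 625/36)²)*(-1/91864) = (4*(1201/36)²)*(-1/91864) = (4*(1442401/1296))*(-1/91864) = (1442401/324)*(-1/91864) = -1442401/29763936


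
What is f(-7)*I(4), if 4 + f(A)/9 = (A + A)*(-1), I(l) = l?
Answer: 360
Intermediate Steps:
f(A) = -36 - 18*A (f(A) = -36 + 9*((A + A)*(-1)) = -36 + 9*((2*A)*(-1)) = -36 + 9*(-2*A) = -36 - 18*A)
f(-7)*I(4) = (-36 - 18*(-7))*4 = (-36 + 126)*4 = 90*4 = 360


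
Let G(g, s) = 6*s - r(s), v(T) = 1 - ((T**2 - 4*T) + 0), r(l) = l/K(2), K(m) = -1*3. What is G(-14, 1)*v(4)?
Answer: 19/3 ≈ 6.3333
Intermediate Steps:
K(m) = -3
r(l) = -l/3 (r(l) = l/(-3) = l*(-1/3) = -l/3)
v(T) = 1 - T**2 + 4*T (v(T) = 1 - (T**2 - 4*T) = 1 + (-T**2 + 4*T) = 1 - T**2 + 4*T)
G(g, s) = 19*s/3 (G(g, s) = 6*s - (-1)*s/3 = 6*s + s/3 = 19*s/3)
G(-14, 1)*v(4) = ((19/3)*1)*(1 - 1*4**2 + 4*4) = 19*(1 - 1*16 + 16)/3 = 19*(1 - 16 + 16)/3 = (19/3)*1 = 19/3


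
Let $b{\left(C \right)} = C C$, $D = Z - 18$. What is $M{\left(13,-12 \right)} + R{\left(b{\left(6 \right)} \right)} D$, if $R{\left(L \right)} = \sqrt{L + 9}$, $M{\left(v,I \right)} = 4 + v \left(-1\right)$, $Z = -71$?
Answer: $-9 - 267 \sqrt{5} \approx -606.03$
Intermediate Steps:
$D = -89$ ($D = -71 - 18 = -89$)
$b{\left(C \right)} = C^{2}$
$M{\left(v,I \right)} = 4 - v$
$R{\left(L \right)} = \sqrt{9 + L}$
$M{\left(13,-12 \right)} + R{\left(b{\left(6 \right)} \right)} D = \left(4 - 13\right) + \sqrt{9 + 6^{2}} \left(-89\right) = \left(4 - 13\right) + \sqrt{9 + 36} \left(-89\right) = -9 + \sqrt{45} \left(-89\right) = -9 + 3 \sqrt{5} \left(-89\right) = -9 - 267 \sqrt{5}$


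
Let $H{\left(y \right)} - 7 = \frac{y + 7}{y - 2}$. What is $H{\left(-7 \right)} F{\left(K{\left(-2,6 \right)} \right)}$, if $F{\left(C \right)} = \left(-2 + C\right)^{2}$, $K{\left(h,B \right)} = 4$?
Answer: $28$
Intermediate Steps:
$H{\left(y \right)} = 7 + \frac{7 + y}{-2 + y}$ ($H{\left(y \right)} = 7 + \frac{y + 7}{y - 2} = 7 + \frac{7 + y}{-2 + y}$)
$H{\left(-7 \right)} F{\left(K{\left(-2,6 \right)} \right)} = \frac{-7 + 8 \left(-7\right)}{-2 - 7} \left(-2 + 4\right)^{2} = \frac{-7 - 56}{-9} \cdot 2^{2} = \left(- \frac{1}{9}\right) \left(-63\right) 4 = 7 \cdot 4 = 28$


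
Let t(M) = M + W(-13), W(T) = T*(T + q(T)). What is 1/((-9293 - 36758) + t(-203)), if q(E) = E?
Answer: -1/45916 ≈ -2.1779e-5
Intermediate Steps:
W(T) = 2*T² (W(T) = T*(T + T) = T*(2*T) = 2*T²)
t(M) = 338 + M (t(M) = M + 2*(-13)² = M + 2*169 = M + 338 = 338 + M)
1/((-9293 - 36758) + t(-203)) = 1/((-9293 - 36758) + (338 - 203)) = 1/(-46051 + 135) = 1/(-45916) = -1/45916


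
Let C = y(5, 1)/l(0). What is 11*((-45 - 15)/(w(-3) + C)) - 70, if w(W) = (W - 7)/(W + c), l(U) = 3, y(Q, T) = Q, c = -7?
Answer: -635/2 ≈ -317.50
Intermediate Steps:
C = 5/3 ≈ 1.6667
w(W) = 1 (w(W) = (W - 7)/(W - 7) = (-7 + W)/(-7 + W) = 1)
11*((-45 - 15)/(w(-3) + C)) - 70 = 11*((-45 - 15)/(1 + 5/3)) - 70 = 11*(-60/8/3) - 70 = 11*(-60*3/8) - 70 = 11*(-45/2) - 70 = -495/2 - 70 = -635/2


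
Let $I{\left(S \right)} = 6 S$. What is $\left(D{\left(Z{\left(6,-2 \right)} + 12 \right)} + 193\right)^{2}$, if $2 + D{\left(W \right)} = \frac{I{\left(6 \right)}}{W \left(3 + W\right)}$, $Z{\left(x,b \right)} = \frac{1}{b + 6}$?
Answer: $\frac{326583675625}{8934121} \approx 36555.0$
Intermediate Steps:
$Z{\left(x,b \right)} = \frac{1}{6 + b}$
$D{\left(W \right)} = -2 + \frac{36}{W \left(3 + W\right)}$ ($D{\left(W \right)} = -2 + \frac{6 \cdot 6}{W \left(3 + W\right)} = -2 + 36 \frac{1}{W \left(3 + W\right)} = -2 + \frac{36}{W \left(3 + W\right)}$)
$\left(D{\left(Z{\left(6,-2 \right)} + 12 \right)} + 193\right)^{2} = \left(\frac{2 \left(18 - \left(\frac{1}{6 - 2} + 12\right)^{2} - 3 \left(\frac{1}{6 - 2} + 12\right)\right)}{\left(\frac{1}{6 - 2} + 12\right) \left(3 + \left(\frac{1}{6 - 2} + 12\right)\right)} + 193\right)^{2} = \left(\frac{2 \left(18 - \left(\frac{1}{4} + 12\right)^{2} - 3 \left(\frac{1}{4} + 12\right)\right)}{\left(\frac{1}{4} + 12\right) \left(3 + \left(\frac{1}{4} + 12\right)\right)} + 193\right)^{2} = \left(\frac{2 \left(18 - \left(\frac{49}{4}\right)^{2} - \frac{147}{4}\right)}{\frac{49}{4} \left(3 + \frac{49}{4}\right)} + 193\right)^{2} = \left(2 \cdot \frac{4}{49} \frac{1}{\frac{61}{4}} \left(18 - \frac{2401}{16} - \frac{147}{4}\right) + 193\right)^{2} = \left(2 \cdot \frac{4}{49} \cdot \frac{4}{61} \left(18 - \frac{2401}{16} - \frac{147}{4}\right) + 193\right)^{2} = \left(2 \cdot \frac{4}{49} \cdot \frac{4}{61} \left(- \frac{2701}{16}\right) + 193\right)^{2} = \left(- \frac{5402}{2989} + 193\right)^{2} = \left(\frac{571475}{2989}\right)^{2} = \frac{326583675625}{8934121}$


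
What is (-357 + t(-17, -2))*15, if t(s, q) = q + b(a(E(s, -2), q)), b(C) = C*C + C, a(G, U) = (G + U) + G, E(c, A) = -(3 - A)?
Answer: -3405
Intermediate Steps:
E(c, A) = -3 + A
a(G, U) = U + 2*G
b(C) = C + C**2 (b(C) = C**2 + C = C + C**2)
t(s, q) = q + (-10 + q)*(-9 + q) (t(s, q) = q + (q + 2*(-3 - 2))*(1 + (q + 2*(-3 - 2))) = q + (q + 2*(-5))*(1 + (q + 2*(-5))) = q + (q - 10)*(1 + (q - 10)) = q + (-10 + q)*(1 + (-10 + q)) = q + (-10 + q)*(-9 + q))
(-357 + t(-17, -2))*15 = (-357 + (-2 + (-10 - 2)*(-9 - 2)))*15 = (-357 + (-2 - 12*(-11)))*15 = (-357 + (-2 + 132))*15 = (-357 + 130)*15 = -227*15 = -3405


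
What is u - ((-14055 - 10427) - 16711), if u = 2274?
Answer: 43467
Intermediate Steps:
u - ((-14055 - 10427) - 16711) = 2274 - ((-14055 - 10427) - 16711) = 2274 - (-24482 - 16711) = 2274 - 1*(-41193) = 2274 + 41193 = 43467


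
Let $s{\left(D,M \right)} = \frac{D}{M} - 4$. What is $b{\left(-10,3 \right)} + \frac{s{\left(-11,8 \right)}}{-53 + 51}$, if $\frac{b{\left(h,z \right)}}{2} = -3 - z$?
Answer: $- \frac{149}{16} \approx -9.3125$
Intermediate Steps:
$s{\left(D,M \right)} = -4 + \frac{D}{M}$ ($s{\left(D,M \right)} = \frac{D}{M} - 4 = -4 + \frac{D}{M}$)
$b{\left(h,z \right)} = -6 - 2 z$ ($b{\left(h,z \right)} = 2 \left(-3 - z\right) = -6 - 2 z$)
$b{\left(-10,3 \right)} + \frac{s{\left(-11,8 \right)}}{-53 + 51} = \left(-6 - 6\right) + \frac{-4 - \frac{11}{8}}{-53 + 51} = \left(-6 - 6\right) + \frac{-4 - \frac{11}{8}}{-2} = -12 + \left(-4 - \frac{11}{8}\right) \left(- \frac{1}{2}\right) = -12 - - \frac{43}{16} = -12 + \frac{43}{16} = - \frac{149}{16}$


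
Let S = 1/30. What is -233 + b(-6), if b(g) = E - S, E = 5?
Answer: -6841/30 ≈ -228.03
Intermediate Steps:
S = 1/30 ≈ 0.033333
b(g) = 149/30 (b(g) = 5 - 1*1/30 = 5 - 1/30 = 149/30)
-233 + b(-6) = -233 + 149/30 = -6841/30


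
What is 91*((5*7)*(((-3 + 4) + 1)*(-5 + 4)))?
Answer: -6370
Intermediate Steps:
91*((5*7)*(((-3 + 4) + 1)*(-5 + 4))) = 91*(35*((1 + 1)*(-1))) = 91*(35*(2*(-1))) = 91*(35*(-2)) = 91*(-70) = -6370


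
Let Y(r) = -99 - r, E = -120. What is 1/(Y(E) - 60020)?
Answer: -1/59999 ≈ -1.6667e-5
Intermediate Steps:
1/(Y(E) - 60020) = 1/((-99 - 1*(-120)) - 60020) = 1/((-99 + 120) - 60020) = 1/(21 - 60020) = 1/(-59999) = -1/59999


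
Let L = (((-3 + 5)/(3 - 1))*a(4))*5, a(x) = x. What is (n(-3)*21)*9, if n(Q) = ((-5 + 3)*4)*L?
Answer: -30240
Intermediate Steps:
L = 20 (L = (((-3 + 5)/(3 - 1))*4)*5 = ((2/2)*4)*5 = ((2*(1/2))*4)*5 = (1*4)*5 = 4*5 = 20)
n(Q) = -160 (n(Q) = ((-5 + 3)*4)*20 = -2*4*20 = -8*20 = -160)
(n(-3)*21)*9 = -160*21*9 = -3360*9 = -30240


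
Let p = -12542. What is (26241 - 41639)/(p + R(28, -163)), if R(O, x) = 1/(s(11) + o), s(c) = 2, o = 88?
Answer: 1385820/1128779 ≈ 1.2277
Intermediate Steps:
R(O, x) = 1/90 (R(O, x) = 1/(2 + 88) = 1/90)
(26241 - 41639)/(p + R(28, -163)) = (26241 - 41639)/(-12542 + 1/90) = -15398/(-1128779/90) = -15398*(-90/1128779) = 1385820/1128779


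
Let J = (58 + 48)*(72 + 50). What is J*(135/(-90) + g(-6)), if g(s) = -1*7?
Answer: -109922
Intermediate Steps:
g(s) = -7
J = 12932 (J = 106*122 = 12932)
J*(135/(-90) + g(-6)) = 12932*(135/(-90) - 7) = 12932*(135*(-1/90) - 7) = 12932*(-3/2 - 7) = 12932*(-17/2) = -109922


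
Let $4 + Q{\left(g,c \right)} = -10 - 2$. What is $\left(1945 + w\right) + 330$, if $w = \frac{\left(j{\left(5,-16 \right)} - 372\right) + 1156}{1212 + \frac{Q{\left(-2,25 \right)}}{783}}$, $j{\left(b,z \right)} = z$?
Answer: $\frac{539882711}{237245} \approx 2275.6$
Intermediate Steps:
$Q{\left(g,c \right)} = -16$ ($Q{\left(g,c \right)} = -4 - 12 = -16$)
$w = \frac{150336}{237245}$ ($w = \frac{\left(-16 - 372\right) + 1156}{1212 - \frac{16}{783}} = \frac{-388 + 1156}{1212 - \frac{16}{783}} = \frac{768}{\frac{948980}{783}} = 768 \cdot \frac{783}{948980} = \frac{150336}{237245} \approx 0.63367$)
$\left(1945 + w\right) + 330 = \left(1945 + \frac{150336}{237245}\right) + 330 = \frac{461591861}{237245} + 330 = \frac{539882711}{237245}$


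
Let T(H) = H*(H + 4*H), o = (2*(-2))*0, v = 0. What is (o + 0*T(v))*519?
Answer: 0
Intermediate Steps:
o = 0 (o = -4*0 = 0)
T(H) = 5*H**2 (T(H) = H*(5*H) = 5*H**2)
(o + 0*T(v))*519 = (0 + 0*(5*0**2))*519 = (0 + 0*(5*0))*519 = (0 + 0*0)*519 = (0 + 0)*519 = 0*519 = 0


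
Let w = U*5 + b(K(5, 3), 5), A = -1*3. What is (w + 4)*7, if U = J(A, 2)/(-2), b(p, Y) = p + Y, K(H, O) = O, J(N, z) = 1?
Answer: 133/2 ≈ 66.500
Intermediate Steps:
A = -3
b(p, Y) = Y + p
U = -½ (U = 1/(-2) = 1*(-½) = -½ ≈ -0.50000)
w = 11/2 (w = -½*5 + (5 + 3) = -5/2 + 8 = 11/2 ≈ 5.5000)
(w + 4)*7 = (11/2 + 4)*7 = (19/2)*7 = 133/2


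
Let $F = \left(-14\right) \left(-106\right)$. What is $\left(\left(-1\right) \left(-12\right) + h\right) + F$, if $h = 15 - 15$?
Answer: $1496$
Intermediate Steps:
$h = 0$ ($h = 15 - 15 = 0$)
$F = 1484$
$\left(\left(-1\right) \left(-12\right) + h\right) + F = \left(\left(-1\right) \left(-12\right) + 0\right) + 1484 = \left(12 + 0\right) + 1484 = 12 + 1484 = 1496$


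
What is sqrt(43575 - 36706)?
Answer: sqrt(6869) ≈ 82.879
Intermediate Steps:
sqrt(43575 - 36706) = sqrt(6869)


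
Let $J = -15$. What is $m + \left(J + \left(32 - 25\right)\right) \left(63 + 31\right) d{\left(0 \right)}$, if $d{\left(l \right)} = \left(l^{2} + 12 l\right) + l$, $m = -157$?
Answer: $-157$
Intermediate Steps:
$d{\left(l \right)} = l^{2} + 13 l$
$m + \left(J + \left(32 - 25\right)\right) \left(63 + 31\right) d{\left(0 \right)} = -157 + \left(-15 + \left(32 - 25\right)\right) \left(63 + 31\right) 0 \left(13 + 0\right) = -157 + \left(-15 + \left(32 - 25\right)\right) 94 \cdot 0 \cdot 13 = -157 + \left(-15 + 7\right) 94 \cdot 0 = -157 + \left(-8\right) 94 \cdot 0 = -157 - 0 = -157 + 0 = -157$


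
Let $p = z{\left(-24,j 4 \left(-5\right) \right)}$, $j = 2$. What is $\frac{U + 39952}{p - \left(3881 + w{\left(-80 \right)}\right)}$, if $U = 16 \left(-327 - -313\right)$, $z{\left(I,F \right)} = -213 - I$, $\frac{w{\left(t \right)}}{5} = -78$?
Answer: $- \frac{2483}{230} \approx -10.796$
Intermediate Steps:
$w{\left(t \right)} = -390$ ($w{\left(t \right)} = 5 \left(-78\right) = -390$)
$U = -224$ ($U = 16 \left(-327 + 313\right) = 16 \left(-14\right) = -224$)
$p = -189$ ($p = -213 - -24 = -213 + 24 = -189$)
$\frac{U + 39952}{p - \left(3881 + w{\left(-80 \right)}\right)} = \frac{-224 + 39952}{-189 - 3491} = \frac{39728}{-189 + \left(-3881 + 390\right)} = \frac{39728}{-189 - 3491} = \frac{39728}{-3680} = 39728 \left(- \frac{1}{3680}\right) = - \frac{2483}{230}$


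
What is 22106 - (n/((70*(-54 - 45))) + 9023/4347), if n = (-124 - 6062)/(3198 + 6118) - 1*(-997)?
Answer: 4475703765527/202483260 ≈ 22104.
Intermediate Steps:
n = 4640933/4658 (n = -6186/9316 + 997 = -6186*1/9316 + 997 = -3093/4658 + 997 = 4640933/4658 ≈ 996.34)
22106 - (n/((70*(-54 - 45))) + 9023/4347) = 22106 - (4640933/(4658*((70*(-54 - 45)))) + 9023/4347) = 22106 - (4640933/(4658*((70*(-99)))) + 9023*(1/4347)) = 22106 - ((4640933/4658)/(-6930) + 1289/621) = 22106 - ((4640933/4658)*(-1/6930) + 1289/621) = 22106 - (-421903/2934540 + 1289/621) = 22106 - 1*391180033/202483260 = 22106 - 391180033/202483260 = 4475703765527/202483260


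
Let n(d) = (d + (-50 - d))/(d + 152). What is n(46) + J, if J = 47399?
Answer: 4692476/99 ≈ 47399.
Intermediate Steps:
n(d) = -50/(152 + d)
n(46) + J = -50/(152 + 46) + 47399 = -50/198 + 47399 = -50*1/198 + 47399 = -25/99 + 47399 = 4692476/99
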